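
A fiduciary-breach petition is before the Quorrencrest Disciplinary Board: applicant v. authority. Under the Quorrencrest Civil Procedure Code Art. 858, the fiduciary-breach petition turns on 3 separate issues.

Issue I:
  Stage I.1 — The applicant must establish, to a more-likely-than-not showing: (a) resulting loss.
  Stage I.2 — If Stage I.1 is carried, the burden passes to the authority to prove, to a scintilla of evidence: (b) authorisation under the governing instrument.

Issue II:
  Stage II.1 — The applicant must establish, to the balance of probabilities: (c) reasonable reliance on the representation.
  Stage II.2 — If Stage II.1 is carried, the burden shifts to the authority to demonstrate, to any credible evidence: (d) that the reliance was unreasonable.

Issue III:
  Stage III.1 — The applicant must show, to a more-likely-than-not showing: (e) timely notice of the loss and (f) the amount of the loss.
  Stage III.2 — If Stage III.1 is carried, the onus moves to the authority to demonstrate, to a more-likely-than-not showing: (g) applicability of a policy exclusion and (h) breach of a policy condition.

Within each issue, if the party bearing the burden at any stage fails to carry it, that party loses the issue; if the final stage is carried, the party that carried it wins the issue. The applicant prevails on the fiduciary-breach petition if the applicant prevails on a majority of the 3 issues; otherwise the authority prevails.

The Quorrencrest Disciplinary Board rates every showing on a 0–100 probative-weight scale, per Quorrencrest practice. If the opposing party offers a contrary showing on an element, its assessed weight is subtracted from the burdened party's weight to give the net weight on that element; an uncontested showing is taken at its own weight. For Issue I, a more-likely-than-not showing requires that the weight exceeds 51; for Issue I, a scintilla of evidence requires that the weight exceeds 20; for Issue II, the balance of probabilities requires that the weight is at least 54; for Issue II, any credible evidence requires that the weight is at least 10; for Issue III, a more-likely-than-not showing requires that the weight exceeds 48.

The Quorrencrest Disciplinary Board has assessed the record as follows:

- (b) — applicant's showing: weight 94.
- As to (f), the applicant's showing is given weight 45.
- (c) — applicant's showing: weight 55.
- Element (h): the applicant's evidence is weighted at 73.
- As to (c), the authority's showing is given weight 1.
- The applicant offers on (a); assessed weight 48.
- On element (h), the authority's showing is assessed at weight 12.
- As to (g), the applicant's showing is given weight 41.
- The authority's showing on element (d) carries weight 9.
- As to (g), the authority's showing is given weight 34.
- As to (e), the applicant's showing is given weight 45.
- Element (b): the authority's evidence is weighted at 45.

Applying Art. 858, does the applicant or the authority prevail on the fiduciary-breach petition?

authority

— Issue I —
Stage I.1 — burden on applicant; standard: a more-likely-than-not showing (weight exceeds 51).
    (a): 48 ≤ 51 [not met]
  The applicant does not carry Stage I.1.
The authority prevails on this issue.
— Issue II —
At Stage II.1 the applicant must meet the balance of probabilities (weight is at least 54): on (c) the weight is 55 less the opposing 1 gives net 54, ≥ 54, so (c) meets the standard.
  All elements met. The burden passes to the authority.
At Stage II.2 the authority must meet any credible evidence (weight is at least 10): on (d) the weight is 9, < 10, so (d) does not meet the standard.
  Not every element is met, so the authority fails to carry Stage II.2.
The applicant prevails on this issue.
— Issue III —
Stage III.1 — burden on applicant; standard: a more-likely-than-not showing (weight exceeds 48).
    (e): 45 ≤ 48 [not met]
    (f): 45 ≤ 48 [not met]
  The applicant does not carry Stage III.1.
The authority prevails on this issue.
Per-issue: Issue I → authority; Issue II → applicant; Issue III → authority. The applicant must prevail on a majority of issues; overall, the authority prevails.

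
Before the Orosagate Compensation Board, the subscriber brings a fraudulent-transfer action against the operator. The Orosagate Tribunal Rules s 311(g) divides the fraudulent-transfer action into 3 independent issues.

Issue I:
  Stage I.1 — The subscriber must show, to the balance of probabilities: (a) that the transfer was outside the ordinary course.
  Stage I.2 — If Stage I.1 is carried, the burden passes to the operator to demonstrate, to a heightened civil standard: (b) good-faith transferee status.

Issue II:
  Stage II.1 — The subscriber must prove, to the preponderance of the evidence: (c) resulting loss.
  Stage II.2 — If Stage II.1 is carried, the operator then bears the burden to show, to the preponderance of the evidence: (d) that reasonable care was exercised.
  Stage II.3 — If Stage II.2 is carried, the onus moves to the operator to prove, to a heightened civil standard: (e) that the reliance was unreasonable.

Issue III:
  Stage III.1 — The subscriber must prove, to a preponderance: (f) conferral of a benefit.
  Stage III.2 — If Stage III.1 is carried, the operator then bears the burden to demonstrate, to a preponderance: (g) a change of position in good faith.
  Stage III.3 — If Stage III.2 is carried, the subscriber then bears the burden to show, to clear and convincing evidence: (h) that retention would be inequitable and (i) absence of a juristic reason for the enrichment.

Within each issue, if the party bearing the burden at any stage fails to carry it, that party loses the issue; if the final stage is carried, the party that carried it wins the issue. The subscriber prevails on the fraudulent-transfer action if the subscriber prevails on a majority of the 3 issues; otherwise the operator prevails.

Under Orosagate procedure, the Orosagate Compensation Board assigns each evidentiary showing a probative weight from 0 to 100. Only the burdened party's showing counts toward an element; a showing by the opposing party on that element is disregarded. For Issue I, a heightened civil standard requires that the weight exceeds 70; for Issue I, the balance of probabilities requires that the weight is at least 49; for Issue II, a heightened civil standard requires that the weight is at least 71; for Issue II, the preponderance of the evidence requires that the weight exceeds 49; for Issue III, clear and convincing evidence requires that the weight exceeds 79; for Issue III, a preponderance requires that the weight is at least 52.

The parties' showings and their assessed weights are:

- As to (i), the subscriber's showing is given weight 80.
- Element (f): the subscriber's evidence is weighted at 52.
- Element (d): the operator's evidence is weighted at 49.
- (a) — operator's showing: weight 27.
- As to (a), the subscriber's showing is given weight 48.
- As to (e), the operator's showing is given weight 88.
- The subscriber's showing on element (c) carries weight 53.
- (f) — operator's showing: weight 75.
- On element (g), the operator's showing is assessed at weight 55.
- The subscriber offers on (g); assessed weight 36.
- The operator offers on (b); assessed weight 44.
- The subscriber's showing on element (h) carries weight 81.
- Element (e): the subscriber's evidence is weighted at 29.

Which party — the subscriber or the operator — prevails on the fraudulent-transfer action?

— Issue I —
Stage I.1 — burden on subscriber; standard: the balance of probabilities (weight is at least 49).
    (a): 48 (operator's 27 disregarded) < 49 [not met]
  Stage I.1 not carried; the subscriber fails its burden.
The operator prevails on this issue.
— Issue II —
Stage II.1 — burden on subscriber; standard: the preponderance of the evidence (weight exceeds 49).
    (c): 53 > 49 [met]
  The subscriber carries Stage II.1; the operator now bears the burden.
Stage II.2 — burden on operator; standard: the preponderance of the evidence (weight exceeds 49).
    (d): 49 ≤ 49 [not met]
  Not every element is met, so the operator fails to carry Stage II.2.
The subscriber prevails on this issue.
— Issue III —
Stage III.1 — burden on subscriber; standard: a preponderance (weight is at least 52).
    (f): 52 (operator's 75 disregarded) ≥ 52 [met]
  Stage III.1 carried; the burden shifts to the operator.
Stage III.2 — burden on operator; standard: a preponderance (weight is at least 52).
    (g): 55 (subscriber's 36 disregarded) ≥ 52 [met]
  All elements met. The burden passes to the subscriber.
Stage III.3 — burden on subscriber; standard: clear and convincing evidence (weight exceeds 79).
    (h): 81 > 79 [met]
    (i): 80 > 79 [met]
  All elements met at the final stage.
Every stage carried; the subscriber prevails on this issue.
Per-issue: Issue I → operator; Issue II → subscriber; Issue III → subscriber. The subscriber must prevail on a majority of issues; overall, the subscriber prevails.

subscriber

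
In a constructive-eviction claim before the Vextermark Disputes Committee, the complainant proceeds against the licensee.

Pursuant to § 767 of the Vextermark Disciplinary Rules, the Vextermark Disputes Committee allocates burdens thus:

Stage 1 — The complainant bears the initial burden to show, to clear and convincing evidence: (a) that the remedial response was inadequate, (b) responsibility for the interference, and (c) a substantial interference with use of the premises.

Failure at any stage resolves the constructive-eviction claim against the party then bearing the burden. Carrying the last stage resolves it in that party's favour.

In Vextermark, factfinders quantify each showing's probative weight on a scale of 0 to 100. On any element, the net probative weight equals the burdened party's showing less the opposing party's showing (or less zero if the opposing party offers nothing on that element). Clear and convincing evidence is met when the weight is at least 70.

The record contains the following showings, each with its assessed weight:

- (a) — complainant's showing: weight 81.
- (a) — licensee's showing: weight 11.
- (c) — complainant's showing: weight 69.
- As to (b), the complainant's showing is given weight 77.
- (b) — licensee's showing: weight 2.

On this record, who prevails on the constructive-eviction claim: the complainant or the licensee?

Stage 1 (complainant, clear and convincing evidence, weight is at least 70): (a) net 81−11=70 ≥ 70 — meets; (b) net 77−2=75 ≥ 70 — meets; (c) 69 < 70 — fails.
  The complainant does not carry Stage 1.
The licensee prevails.

licensee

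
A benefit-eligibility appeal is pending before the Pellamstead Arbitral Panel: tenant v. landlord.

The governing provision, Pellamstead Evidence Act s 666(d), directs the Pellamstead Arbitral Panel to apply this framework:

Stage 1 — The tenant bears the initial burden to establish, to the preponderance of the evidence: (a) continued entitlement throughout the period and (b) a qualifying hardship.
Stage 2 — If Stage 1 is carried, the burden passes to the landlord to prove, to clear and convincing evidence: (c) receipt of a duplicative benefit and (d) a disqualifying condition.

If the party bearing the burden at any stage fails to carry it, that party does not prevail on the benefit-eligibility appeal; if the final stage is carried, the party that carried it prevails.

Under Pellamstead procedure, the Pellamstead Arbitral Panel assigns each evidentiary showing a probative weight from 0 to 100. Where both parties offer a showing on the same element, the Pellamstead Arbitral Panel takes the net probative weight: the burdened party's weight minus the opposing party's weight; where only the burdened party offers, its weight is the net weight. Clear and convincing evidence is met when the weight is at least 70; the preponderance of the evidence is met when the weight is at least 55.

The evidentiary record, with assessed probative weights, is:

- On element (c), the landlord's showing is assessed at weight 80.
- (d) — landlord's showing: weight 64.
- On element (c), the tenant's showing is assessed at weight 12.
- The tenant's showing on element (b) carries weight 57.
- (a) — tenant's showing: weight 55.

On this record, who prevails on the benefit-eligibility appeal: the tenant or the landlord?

tenant

Stage 1 (tenant, the preponderance of the evidence, weight is at least 55): (a) 55 ≥ 55 — meets; (b) 57 ≥ 55 — meets.
  Stage 1 is satisfied; the onus moves to the landlord.
Stage 2 (landlord, clear and convincing evidence, weight is at least 70): (c) net 80−12=68 < 70 — fails; (d) 64 < 70 — fails.
  Not every element is met, so the landlord fails to carry Stage 2.
The tenant prevails.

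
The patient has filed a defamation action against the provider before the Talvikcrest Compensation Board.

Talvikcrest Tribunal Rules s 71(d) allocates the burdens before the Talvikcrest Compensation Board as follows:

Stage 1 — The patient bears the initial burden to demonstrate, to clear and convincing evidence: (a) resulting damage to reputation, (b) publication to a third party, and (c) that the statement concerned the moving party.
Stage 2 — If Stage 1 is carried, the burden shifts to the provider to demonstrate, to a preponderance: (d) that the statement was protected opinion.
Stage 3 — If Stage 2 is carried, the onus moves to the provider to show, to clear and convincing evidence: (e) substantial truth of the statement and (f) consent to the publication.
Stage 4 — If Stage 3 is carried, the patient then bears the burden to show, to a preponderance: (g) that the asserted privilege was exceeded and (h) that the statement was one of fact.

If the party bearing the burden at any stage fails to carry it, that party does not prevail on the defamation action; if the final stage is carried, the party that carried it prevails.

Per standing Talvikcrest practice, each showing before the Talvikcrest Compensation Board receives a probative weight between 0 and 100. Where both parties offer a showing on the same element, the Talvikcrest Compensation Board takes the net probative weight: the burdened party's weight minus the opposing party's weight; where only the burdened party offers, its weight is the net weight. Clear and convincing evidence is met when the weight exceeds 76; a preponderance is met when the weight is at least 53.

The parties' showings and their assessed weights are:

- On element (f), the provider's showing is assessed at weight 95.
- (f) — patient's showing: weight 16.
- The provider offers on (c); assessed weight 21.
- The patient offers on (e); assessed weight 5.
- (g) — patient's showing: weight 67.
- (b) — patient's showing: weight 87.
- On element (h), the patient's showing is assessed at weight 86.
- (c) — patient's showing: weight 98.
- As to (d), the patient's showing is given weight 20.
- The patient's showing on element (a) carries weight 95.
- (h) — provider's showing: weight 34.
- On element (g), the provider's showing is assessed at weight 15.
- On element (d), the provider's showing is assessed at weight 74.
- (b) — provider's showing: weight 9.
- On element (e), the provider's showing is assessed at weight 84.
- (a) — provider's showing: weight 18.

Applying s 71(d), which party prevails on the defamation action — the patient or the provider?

Stage 1 — burden on patient; standard: clear and convincing evidence (weight exceeds 76).
    (a): 95 − 18 = 77 > 76 [met]
    (b): 87 − 9 = 78 > 76 [met]
    (c): 98 − 21 = 77 > 76 [met]
  The patient carries Stage 1; the provider now bears the burden.
Stage 2 — burden on provider; standard: a preponderance (weight is at least 53).
    (d): 74 − 20 = 54 ≥ 53 [met]
  All elements met. The provider retains the burden for Stage 3.
Stage 3 — burden on provider; standard: clear and convincing evidence (weight exceeds 76).
    (e): 84 − 5 = 79 > 76 [met]
    (f): 95 − 16 = 79 > 76 [met]
  Stage 3 carried; the burden shifts to the patient.
Stage 4 — burden on patient; standard: a preponderance (weight is at least 53).
    (g): 67 − 15 = 52 < 53 [not met]
    (h): 86 − 34 = 52 < 53 [not met]
  The patient does not carry Stage 4.
So the provider prevails.

provider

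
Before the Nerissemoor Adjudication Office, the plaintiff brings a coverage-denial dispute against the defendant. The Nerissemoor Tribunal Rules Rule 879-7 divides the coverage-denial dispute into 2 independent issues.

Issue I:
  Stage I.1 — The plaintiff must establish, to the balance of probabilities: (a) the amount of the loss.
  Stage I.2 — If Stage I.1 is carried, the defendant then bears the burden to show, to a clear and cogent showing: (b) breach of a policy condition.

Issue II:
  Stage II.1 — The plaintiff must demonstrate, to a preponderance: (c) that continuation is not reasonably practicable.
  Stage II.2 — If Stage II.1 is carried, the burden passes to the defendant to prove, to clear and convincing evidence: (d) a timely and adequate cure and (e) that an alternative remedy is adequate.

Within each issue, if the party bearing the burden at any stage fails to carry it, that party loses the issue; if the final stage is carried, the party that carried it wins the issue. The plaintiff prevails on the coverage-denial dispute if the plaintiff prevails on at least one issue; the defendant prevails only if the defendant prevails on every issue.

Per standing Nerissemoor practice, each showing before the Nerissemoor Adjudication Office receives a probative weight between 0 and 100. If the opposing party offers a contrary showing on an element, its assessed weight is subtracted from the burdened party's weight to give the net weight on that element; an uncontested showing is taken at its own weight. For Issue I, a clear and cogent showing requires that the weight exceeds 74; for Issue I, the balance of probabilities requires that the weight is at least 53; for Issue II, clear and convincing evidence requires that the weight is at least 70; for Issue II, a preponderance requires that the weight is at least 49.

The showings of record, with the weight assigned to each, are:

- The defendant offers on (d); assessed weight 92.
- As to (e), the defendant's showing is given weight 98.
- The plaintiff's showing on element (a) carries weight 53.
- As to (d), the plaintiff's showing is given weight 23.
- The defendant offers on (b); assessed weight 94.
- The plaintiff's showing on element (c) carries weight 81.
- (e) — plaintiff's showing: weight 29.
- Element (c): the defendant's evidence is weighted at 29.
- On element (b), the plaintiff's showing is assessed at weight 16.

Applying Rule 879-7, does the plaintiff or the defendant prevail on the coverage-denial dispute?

plaintiff

— Issue I —
Stage I.1 — burden on plaintiff; standard: the balance of probabilities (weight is at least 53).
    (a): 53 ≥ 53 [met]
  The plaintiff carries Stage I.1; the defendant now bears the burden.
Stage I.2 — burden on defendant; standard: a clear and cogent showing (weight exceeds 74).
    (b): 94 − 16 = 78 > 74 [met]
  The defendant carries the last stage.
Every stage carried; the defendant prevails on this issue.
— Issue II —
Stage II.1 — burden on plaintiff; standard: a preponderance (weight is at least 49).
    (c): 81 − 29 = 52 ≥ 49 [met]
  Stage II.1 carried; the burden shifts to the defendant.
Stage II.2 — burden on defendant; standard: clear and convincing evidence (weight is at least 70).
    (d): 92 − 23 = 69 < 70 [not met]
    (e): 98 − 29 = 69 < 70 [not met]
  Not every element is met, so the defendant fails to carry Stage II.2.
The analysis ends at Stage II.2; the plaintiff prevails on this issue.
Per-issue: Issue I → defendant; Issue II → plaintiff. The plaintiff must prevail on at least one issue; overall, the plaintiff prevails.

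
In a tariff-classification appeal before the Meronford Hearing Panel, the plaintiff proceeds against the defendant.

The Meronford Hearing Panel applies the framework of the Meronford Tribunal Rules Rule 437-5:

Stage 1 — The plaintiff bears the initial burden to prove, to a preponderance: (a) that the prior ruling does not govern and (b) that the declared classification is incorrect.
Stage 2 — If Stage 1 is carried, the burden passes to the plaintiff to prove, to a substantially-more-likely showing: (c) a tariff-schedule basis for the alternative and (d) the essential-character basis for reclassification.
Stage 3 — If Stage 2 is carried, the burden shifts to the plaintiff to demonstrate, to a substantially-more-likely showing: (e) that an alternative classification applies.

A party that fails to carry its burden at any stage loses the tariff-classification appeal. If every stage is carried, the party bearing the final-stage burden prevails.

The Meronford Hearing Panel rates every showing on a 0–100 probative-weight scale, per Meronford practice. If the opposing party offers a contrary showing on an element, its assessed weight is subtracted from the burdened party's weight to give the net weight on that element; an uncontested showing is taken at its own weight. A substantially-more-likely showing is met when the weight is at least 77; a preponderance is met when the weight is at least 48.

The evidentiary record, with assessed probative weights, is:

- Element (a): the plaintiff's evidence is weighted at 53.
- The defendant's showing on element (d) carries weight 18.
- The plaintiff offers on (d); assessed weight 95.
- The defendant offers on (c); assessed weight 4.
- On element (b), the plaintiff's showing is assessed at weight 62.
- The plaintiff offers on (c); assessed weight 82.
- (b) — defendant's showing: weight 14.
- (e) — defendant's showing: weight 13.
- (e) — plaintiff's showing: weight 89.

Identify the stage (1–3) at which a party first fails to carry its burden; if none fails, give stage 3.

Stage 1 — burden on plaintiff; standard: a preponderance (weight is at least 48).
    (a): 53 ≥ 48 [met]
    (b): 62 − 14 = 48 ≥ 48 [met]
  Stage 1 is satisfied; the plaintiff continues to bear the burden.
Stage 2 — burden on plaintiff; standard: a substantially-more-likely showing (weight is at least 77).
    (c): 82 − 4 = 78 ≥ 77 [met]
    (d): 95 − 18 = 77 ≥ 77 [met]
  All elements met. The plaintiff retains the burden for Stage 3.
Stage 3 — burden on plaintiff; standard: a substantially-more-likely showing (weight is at least 77).
    (e): 89 − 13 = 76 < 77 [not met]
  Not every element is met, so the plaintiff fails to carry Stage 3.
The analysis ends at Stage 3; the defendant prevails.

stage 3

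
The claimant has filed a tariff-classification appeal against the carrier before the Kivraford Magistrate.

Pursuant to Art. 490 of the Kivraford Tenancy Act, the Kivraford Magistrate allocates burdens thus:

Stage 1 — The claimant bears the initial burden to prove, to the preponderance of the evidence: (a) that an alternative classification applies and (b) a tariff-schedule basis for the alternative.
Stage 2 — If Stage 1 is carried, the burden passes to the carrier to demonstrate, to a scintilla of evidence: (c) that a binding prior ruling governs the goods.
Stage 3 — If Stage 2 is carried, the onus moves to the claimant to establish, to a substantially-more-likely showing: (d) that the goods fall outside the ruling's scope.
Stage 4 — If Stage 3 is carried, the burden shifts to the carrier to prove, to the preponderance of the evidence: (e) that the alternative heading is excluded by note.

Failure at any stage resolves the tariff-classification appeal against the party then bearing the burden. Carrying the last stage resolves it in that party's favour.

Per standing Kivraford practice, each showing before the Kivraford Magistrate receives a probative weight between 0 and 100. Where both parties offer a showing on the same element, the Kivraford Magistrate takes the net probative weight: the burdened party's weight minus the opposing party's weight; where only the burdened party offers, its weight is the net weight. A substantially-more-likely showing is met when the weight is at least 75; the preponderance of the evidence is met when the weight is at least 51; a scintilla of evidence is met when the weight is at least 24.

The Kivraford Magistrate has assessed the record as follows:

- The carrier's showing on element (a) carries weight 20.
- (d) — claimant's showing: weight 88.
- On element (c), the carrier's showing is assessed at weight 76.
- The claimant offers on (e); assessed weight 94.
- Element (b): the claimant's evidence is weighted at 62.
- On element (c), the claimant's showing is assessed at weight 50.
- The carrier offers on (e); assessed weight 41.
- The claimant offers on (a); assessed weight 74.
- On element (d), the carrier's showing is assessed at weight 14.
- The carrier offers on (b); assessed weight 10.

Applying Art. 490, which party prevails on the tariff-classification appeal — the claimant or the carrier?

Stage 1 (claimant, the preponderance of the evidence, weight is at least 51): (a) net 74−20=54 ≥ 51 — meets; (b) net 62−10=52 ≥ 51 — meets.
  Stage 1 is satisfied; the onus moves to the carrier.
Stage 2 (carrier, a scintilla of evidence, weight is at least 24): (c) net 76−50=26 ≥ 24 — meets.
  Stage 2 is satisfied; the onus moves to the claimant.
Stage 3 (claimant, a substantially-more-likely showing, weight is at least 75): (d) net 88−14=74 < 75 — fails.
  Stage 3 not carried; the claimant fails its burden.
So the carrier prevails.

carrier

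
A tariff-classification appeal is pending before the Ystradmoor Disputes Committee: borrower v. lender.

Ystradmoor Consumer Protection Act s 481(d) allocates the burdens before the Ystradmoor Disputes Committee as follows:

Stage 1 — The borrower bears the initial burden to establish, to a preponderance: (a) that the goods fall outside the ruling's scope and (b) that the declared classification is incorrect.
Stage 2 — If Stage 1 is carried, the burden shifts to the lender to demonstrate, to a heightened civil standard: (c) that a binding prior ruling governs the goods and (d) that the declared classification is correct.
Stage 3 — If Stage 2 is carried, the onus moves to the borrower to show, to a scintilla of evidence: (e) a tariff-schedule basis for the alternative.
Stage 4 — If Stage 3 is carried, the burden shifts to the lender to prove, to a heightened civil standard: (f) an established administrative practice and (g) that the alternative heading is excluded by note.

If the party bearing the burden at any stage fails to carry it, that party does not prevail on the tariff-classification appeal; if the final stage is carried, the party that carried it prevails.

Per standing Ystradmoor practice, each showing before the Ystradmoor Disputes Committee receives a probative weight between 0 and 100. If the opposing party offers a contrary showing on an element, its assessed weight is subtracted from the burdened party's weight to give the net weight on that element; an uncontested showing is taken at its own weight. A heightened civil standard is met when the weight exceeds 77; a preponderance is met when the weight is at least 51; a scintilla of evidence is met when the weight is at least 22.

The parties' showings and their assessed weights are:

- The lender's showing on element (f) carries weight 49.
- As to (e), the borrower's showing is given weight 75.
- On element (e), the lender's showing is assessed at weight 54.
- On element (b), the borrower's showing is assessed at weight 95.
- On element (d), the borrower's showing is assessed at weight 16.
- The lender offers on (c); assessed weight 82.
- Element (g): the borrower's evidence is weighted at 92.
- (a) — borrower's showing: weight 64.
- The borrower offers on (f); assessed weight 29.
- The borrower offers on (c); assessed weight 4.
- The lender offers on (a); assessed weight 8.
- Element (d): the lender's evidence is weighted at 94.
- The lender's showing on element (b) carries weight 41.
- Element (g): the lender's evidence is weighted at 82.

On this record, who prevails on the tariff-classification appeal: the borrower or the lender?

Stage 1 — burden on borrower; standard: a preponderance (weight is at least 51).
    (a): 64 − 8 = 56 ≥ 51 [met]
    (b): 95 − 41 = 54 ≥ 51 [met]
  The borrower carries Stage 1; the lender now bears the burden.
Stage 2 — burden on lender; standard: a heightened civil standard (weight exceeds 77).
    (c): 82 − 4 = 78 > 77 [met]
    (d): 94 − 16 = 78 > 77 [met]
  Stage 2 is satisfied; the onus moves to the borrower.
Stage 3 — burden on borrower; standard: a scintilla of evidence (weight is at least 22).
    (e): 75 − 54 = 21 < 22 [not met]
  Stage 3 not carried; the borrower fails its burden.
So the lender prevails.

lender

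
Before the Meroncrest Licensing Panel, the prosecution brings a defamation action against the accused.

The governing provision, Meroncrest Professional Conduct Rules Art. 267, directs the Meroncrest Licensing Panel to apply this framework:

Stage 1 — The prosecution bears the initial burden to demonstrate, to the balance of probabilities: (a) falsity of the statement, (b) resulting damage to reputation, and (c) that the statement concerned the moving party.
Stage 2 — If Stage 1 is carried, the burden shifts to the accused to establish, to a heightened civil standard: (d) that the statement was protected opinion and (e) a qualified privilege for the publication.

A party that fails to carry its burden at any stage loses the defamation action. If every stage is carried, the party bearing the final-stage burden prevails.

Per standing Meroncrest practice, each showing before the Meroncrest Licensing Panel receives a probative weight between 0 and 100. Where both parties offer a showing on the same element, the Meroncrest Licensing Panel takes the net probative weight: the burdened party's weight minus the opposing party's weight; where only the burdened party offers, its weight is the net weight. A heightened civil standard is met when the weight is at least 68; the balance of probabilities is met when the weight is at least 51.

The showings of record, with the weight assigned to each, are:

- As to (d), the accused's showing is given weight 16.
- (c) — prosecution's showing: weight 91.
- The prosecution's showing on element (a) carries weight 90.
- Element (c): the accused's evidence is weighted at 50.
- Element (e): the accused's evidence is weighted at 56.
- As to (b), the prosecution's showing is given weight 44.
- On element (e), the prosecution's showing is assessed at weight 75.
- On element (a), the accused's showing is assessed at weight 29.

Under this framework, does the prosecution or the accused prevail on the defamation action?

At Stage 1 the prosecution must meet the balance of probabilities (weight is at least 51): on (a) the weight is 90 less the opposing 29 gives net 61, ≥ 51, so (a) meets the standard; on (b) the weight is 44, < 51, so (b) does not meet the standard; on (c) the weight is 91 less the opposing 50 gives net 41, which does not reach 51, so (c) does not meet the standard.
  The prosecution does not carry Stage 1.
So the accused prevails.

accused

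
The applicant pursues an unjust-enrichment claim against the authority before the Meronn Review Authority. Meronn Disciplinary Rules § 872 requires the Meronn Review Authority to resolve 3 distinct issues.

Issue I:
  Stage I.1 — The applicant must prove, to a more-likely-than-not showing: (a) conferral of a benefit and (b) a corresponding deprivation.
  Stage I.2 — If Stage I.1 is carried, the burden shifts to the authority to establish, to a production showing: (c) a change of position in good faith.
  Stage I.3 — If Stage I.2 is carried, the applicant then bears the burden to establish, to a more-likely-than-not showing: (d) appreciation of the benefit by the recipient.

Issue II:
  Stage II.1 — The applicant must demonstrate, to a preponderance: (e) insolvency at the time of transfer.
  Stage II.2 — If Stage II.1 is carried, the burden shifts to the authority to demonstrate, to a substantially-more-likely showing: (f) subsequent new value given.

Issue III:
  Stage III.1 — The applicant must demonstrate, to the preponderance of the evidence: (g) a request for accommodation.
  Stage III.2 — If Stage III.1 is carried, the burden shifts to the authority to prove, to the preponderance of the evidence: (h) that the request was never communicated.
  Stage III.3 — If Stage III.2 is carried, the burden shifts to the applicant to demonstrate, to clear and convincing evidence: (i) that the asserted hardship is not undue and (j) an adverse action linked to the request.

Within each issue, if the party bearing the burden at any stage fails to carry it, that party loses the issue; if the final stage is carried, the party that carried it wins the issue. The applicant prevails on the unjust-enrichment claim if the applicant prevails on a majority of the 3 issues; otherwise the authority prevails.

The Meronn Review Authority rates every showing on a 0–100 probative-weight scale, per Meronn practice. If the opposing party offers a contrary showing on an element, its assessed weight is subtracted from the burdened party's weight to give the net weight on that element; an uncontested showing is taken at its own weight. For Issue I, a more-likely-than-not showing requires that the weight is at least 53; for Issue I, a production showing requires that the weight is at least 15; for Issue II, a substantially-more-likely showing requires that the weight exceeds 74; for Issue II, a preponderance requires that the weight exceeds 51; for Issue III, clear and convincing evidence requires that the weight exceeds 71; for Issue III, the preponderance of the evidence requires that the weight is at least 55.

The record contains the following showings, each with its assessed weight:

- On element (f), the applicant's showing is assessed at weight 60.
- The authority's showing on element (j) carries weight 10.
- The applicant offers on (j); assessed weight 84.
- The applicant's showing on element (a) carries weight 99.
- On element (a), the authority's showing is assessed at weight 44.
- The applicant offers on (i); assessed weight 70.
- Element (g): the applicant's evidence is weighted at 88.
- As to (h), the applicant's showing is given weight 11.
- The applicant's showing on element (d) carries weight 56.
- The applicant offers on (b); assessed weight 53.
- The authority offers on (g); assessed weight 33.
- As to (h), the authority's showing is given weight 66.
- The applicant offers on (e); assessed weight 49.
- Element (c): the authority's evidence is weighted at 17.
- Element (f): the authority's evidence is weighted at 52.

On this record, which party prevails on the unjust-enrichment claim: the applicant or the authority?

— Issue I —
Stage I.1 — burden on applicant; standard: a more-likely-than-not showing (weight is at least 53).
    (a): 99 − 44 = 55 ≥ 53 [met]
    (b): 53 ≥ 53 [met]
  Stage I.1 is satisfied; the onus moves to the authority.
Stage I.2 — burden on authority; standard: a production showing (weight is at least 15).
    (c): 17 ≥ 15 [met]
  Stage I.2 is satisfied; the onus moves to the applicant.
Stage I.3 — burden on applicant; standard: a more-likely-than-not showing (weight is at least 53).
    (d): 56 ≥ 53 [met]
  The applicant carries the last stage.
All stages carried — the applicant prevails on this issue.
— Issue II —
Stage II.1 (applicant, a preponderance, weight exceeds 51): (e) 49 ≤ 51 — fails.
  Not every element is met, so the applicant fails to carry Stage II.1.
The analysis ends at Stage II.1; the authority prevails on this issue.
— Issue III —
At Stage III.1 the applicant must meet the preponderance of the evidence (weight is at least 55): on (g) the weight is 88 less the opposing 33 gives net 55, ≥ 55, so (g) meets the standard.
  Stage III.1 carried; the burden shifts to the authority.
At Stage III.2 the authority must meet the preponderance of the evidence (weight is at least 55): on (h) the weight is 66 less the opposing 11 gives net 55, ≥ 55, so (h) meets the standard.
  All elements met. The burden passes to the applicant.
At Stage III.3 the applicant must meet clear and convincing evidence (weight exceeds 71): on (i) the weight is 70, which does not exceed 71, so (i) does not meet the standard; on (j) the weight is 84 less the opposing 10 gives net 74, > 71, so (j) meets the standard.
  Not every element is met, so the applicant fails to carry Stage III.3.
The analysis ends at Stage III.3; the authority prevails on this issue.
Per-issue: Issue I → applicant; Issue II → authority; Issue III → authority. The applicant must prevail on a majority of issues; overall, the authority prevails.

authority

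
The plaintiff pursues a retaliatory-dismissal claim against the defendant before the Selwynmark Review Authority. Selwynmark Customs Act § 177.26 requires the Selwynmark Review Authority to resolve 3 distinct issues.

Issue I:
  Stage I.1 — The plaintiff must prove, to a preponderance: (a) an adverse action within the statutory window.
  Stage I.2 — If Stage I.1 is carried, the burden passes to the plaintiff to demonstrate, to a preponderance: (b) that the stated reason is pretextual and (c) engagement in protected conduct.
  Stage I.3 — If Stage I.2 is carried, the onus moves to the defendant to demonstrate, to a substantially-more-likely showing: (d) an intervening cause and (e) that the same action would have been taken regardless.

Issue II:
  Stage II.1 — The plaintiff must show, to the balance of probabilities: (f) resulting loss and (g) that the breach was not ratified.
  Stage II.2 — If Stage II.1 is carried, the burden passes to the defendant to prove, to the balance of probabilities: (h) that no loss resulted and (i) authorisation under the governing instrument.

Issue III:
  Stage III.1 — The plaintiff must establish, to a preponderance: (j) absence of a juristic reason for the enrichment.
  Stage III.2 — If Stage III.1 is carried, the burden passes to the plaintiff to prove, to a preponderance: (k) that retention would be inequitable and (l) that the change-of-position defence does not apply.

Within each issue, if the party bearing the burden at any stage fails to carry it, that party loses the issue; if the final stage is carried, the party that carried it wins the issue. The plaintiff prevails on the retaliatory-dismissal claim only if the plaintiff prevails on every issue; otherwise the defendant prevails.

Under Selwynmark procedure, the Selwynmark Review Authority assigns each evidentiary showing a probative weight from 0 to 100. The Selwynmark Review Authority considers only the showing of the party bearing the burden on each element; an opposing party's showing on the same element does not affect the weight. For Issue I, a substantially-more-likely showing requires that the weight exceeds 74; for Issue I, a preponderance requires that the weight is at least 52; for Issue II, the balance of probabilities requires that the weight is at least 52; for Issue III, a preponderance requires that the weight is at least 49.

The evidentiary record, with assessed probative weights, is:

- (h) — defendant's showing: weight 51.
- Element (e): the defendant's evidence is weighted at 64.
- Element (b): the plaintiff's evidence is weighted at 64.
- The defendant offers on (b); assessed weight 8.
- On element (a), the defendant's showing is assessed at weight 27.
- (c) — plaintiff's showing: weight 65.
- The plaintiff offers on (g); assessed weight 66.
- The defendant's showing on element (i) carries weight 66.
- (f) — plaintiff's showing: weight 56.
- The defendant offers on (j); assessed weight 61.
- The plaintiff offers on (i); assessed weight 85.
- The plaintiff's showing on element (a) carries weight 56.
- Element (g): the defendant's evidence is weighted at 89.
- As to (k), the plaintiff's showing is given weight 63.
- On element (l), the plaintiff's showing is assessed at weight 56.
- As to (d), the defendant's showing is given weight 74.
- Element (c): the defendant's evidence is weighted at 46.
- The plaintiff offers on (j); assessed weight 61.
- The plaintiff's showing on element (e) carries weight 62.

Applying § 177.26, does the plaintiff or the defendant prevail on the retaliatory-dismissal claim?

plaintiff

— Issue I —
Stage I.1 (plaintiff, a preponderance, weight is at least 52): (a) 56 (defendant's 27 disregarded) ≥ 52 — meets.
  Stage I.1 is satisfied; the plaintiff continues to bear the burden.
Stage I.2 (plaintiff, a preponderance, weight is at least 52): (b) 64 (defendant's 8 disregarded) ≥ 52 — meets; (c) 65 (defendant's 46 disregarded) ≥ 52 — meets.
  Stage I.2 carried; the burden shifts to the defendant.
Stage I.3 (defendant, a substantially-more-likely showing, weight exceeds 74): (d) 74 ≤ 74 — fails; (e) 64 (plaintiff's 62 disregarded) ≤ 74 — fails.
  The defendant does not carry Stage I.3.
So the plaintiff prevails on this issue.
— Issue II —
Stage II.1 (plaintiff, the balance of probabilities, weight is at least 52): (f) 56 ≥ 52 — meets; (g) 66 (defendant's 89 disregarded) ≥ 52 — meets.
  All elements met. The burden passes to the defendant.
Stage II.2 (defendant, the balance of probabilities, weight is at least 52): (h) 51 < 52 — fails; (i) 66 (plaintiff's 85 disregarded) ≥ 52 — meets.
  Not every element is met, so the defendant fails to carry Stage II.2.
The plaintiff prevails on this issue.
— Issue III —
Stage III.1 (plaintiff, a preponderance, weight is at least 49): (j) 61 (defendant's 61 disregarded) ≥ 49 — meets.
  All elements met. The plaintiff retains the burden for Stage III.2.
Stage III.2 (plaintiff, a preponderance, weight is at least 49): (k) 63 ≥ 49 — meets; (l) 56 ≥ 49 — meets.
  The plaintiff carries the last stage.
Every stage carried; the plaintiff prevails on this issue.
Per-issue: Issue I → plaintiff; Issue II → plaintiff; Issue III → plaintiff. The plaintiff must prevail on every issue; overall, the plaintiff prevails.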